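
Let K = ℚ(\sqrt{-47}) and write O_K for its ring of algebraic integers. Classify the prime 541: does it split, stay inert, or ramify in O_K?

-47 mod 4 = 1, hence disc K = -47 and O_K = ℤ[(1+√-47)/2].
Since gcd(541, -47) = 1 the prime 541 does not ramify.
(-47/541) = 494^270 mod 541 = 1, giving Legendre symbol 1.
Legendre symbol 1 ⇒ 541 is split.

split — (541) = 𝔭₁𝔭₂ with 𝔭₁ ≠ 𝔭₂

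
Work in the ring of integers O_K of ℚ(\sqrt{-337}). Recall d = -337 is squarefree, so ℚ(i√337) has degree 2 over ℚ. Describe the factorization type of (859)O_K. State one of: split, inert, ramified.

Since -337 ≢ 1 mod 4, the ring of integers is ℤ[√-337] with discriminant 4·(-337) = -1348.
Since gcd(859, -1348) = 1 the prime 859 does not ramify.
Euler's criterion: (-337)^429 mod 859 = 1. Thus (-337|859) = 1.
Legendre symbol 1 ⇒ 859 is split.

p splits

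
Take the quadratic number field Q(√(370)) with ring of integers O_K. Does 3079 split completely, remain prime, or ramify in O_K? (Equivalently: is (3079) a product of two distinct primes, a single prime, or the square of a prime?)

d = 370 ≡ 2 (mod 4), so O_K = ℤ[√370] and disc(K) = 4d = 1480.
disc(K) = 1480 is not divisible by 3079; 3079 is unramified.
Legendre symbol by Euler's criterion: (370/3079) ≡ 370^1539 ≡ 3078 (mod 3079), i.e. (370/3079) = -1.
d is a non-residue mod p, hence 3079 remains inert in O_K.

inert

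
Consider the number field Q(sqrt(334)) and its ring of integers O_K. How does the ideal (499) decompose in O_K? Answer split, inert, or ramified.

remains prime (inert)

d = 334 ≡ 2 (mod 4), so O_K = ℤ[√334] and disc(K) = 4d = 1336.
disc(K) = 1336 is not divisible by 499; 499 is unramified.
Compute (334/499) via Euler: 334^((499-1)/2) mod 499 = 498, so (334/499) = -1.
Legendre symbol -1 ⇒ 499 is inert.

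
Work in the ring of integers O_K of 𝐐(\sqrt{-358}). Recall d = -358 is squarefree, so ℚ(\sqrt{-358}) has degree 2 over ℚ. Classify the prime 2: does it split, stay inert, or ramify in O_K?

2 is ramified

d = -358 ≡ 2 (mod 4), so O_K = ℤ[√-358] and disc(K) = 4d = -1432.
disc(K) = -1432 = 2·(-716), so p = 2 is ramified.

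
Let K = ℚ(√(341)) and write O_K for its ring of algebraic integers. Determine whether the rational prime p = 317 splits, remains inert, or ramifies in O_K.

p splits

341 mod 4 = 1, hence disc K = 341 and O_K = ℤ[(1+√341)/2].
disc(K) = 341 is not divisible by 317; 317 is unramified.
Euler's criterion: 341^158 mod 317 = 1. Thus (341|317) = 1.
Legendre symbol 1 ⇒ 317 is split.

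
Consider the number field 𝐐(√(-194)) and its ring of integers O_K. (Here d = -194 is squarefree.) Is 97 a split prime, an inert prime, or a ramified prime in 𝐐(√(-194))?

-194 mod 4 = 2, hence disc K = 4·(-194) = -776 and O_K = ℤ[√-194].
97 divides disc(K) = -776, so 97 ramifies.

97 is ramified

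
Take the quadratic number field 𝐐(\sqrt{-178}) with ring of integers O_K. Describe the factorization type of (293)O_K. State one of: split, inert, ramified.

-178 mod 4 = 2, hence disc K = 4·(-178) = -712 and O_K = ℤ[√-178].
disc(K) = -712 is not divisible by 293; 293 is unramified.
(-178/293) = 115^146 mod 293 = 1, giving Legendre symbol 1.
(-178/293) = 1, so 293 splits.

p splits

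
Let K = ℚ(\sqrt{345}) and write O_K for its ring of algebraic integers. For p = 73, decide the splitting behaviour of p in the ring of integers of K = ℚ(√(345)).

remains prime (inert)

Since 345 ≡ 1 mod 4, the ring of integers is ℤ[(1+√345)/2] with discriminant 345.
Since gcd(73, 345) = 1 the prime 73 does not ramify.
Compute (345/73) via Euler: 53^((73-1)/2) mod 73 = 72, so (345/73) = -1.
(345/73) = -1, so 73 is inert.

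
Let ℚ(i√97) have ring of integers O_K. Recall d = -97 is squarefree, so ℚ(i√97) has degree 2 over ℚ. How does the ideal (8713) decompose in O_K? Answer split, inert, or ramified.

-97 mod 4 = 3, hence disc K = 4·(-97) = -388 and O_K = ℤ[√-97].
disc(K) = -388 is not divisible by 8713; 8713 is unramified.
(-97/8713) = 8616^4356 mod 8713 = 8712, giving Legendre symbol -1.
(-97/8713) = -1, so 8713 is inert.

remains prime (inert)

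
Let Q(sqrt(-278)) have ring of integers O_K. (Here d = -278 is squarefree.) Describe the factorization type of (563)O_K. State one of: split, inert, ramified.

d = -278 ≡ 2 (mod 4), so O_K = ℤ[√-278] and disc(K) = 4d = -1112.
563 ∤ -1112, so 563 is unramified.
(-278/563) = 285^281 mod 563 = 562, giving Legendre symbol -1.
d is a non-residue mod p, hence 563 remains inert in O_K.

remains prime (inert)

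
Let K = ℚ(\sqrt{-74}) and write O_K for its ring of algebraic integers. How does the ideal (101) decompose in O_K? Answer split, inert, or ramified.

-74 mod 4 = 2, hence disc K = 4·(-74) = -296 and O_K = ℤ[√-74].
disc(K) = -296 is not divisible by 101; 101 is unramified.
Compute (-74/101) via Euler: 27^((101-1)/2) mod 101 = 100, so (-74/101) = -1.
(-74/101) = -1, so 101 is inert.

p is inert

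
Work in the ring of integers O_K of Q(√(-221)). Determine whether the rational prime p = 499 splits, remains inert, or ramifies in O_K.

Since -221 ≢ 1 mod 4, the ring of integers is ℤ[√-221] with discriminant 4·(-221) = -884.
499 ∤ -884, so 499 is unramified.
(-221/499) = 278^249 mod 499 = 498, giving Legendre symbol -1.
d is a non-residue mod p, hence 499 remains inert in O_K.

remains prime (inert)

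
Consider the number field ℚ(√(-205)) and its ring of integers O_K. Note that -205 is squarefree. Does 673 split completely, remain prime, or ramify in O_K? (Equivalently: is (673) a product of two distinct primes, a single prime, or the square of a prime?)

d = -205 ≡ 3 (mod 4), so O_K = ℤ[√-205] and disc(K) = 4d = -820.
Since gcd(673, -820) = 1 the prime 673 does not ramify.
Compute (-205/673) via Euler: 468^((673-1)/2) mod 673 = 1, so (-205/673) = 1.
d is a quadratic residue mod p, hence 673 splits in O_K.

split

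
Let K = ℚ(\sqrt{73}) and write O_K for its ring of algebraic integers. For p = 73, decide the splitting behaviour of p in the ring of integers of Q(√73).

p ramifies

Since 73 ≡ 1 mod 4, the ring of integers is ℤ[(1+√73)/2] with discriminant 73.
disc(K) = 73 = 73·1, so p = 73 is ramified.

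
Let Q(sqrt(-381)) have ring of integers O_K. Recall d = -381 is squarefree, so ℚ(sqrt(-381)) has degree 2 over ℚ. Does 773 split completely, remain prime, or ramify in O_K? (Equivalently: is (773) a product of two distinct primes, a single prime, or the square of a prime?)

inert

Since -381 ≢ 1 mod 4, the ring of integers is ℤ[√-381] with discriminant 4·(-381) = -1524.
Since gcd(773, -1524) = 1 the prime 773 does not ramify.
Euler's criterion: (-381)^386 mod 773 = 772. Thus (-381|773) = -1.
d is a non-residue mod p, hence 773 remains inert in O_K.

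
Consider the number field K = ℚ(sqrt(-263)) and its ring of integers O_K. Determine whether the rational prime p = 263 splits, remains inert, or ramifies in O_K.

d = -263 ≡ 1 (mod 4), so O_K = ℤ[(1+√-263)/2] and disc(K) = d = -263.
Ramification test: 263 | -263. The prime 263 ramifies in K.

p ramifies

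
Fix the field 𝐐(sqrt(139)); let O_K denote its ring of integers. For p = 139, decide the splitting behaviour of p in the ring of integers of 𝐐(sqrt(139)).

139 mod 4 = 3, hence disc K = 4·139 = 556 and O_K = ℤ[√139].
disc(K) = 556 = 139·4, so p = 139 is ramified.

139 is ramified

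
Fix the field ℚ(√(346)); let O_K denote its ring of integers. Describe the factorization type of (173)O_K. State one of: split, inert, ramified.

Since 346 ≢ 1 mod 4, the ring of integers is ℤ[√346] with discriminant 4·346 = 1384.
173 divides disc(K) = 1384, so 173 ramifies.

ramified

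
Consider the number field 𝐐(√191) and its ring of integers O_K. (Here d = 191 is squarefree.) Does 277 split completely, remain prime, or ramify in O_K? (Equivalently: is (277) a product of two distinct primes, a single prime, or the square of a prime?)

277 splits in O_K

Since 191 ≢ 1 mod 4, the ring of integers is ℤ[√191] with discriminant 4·191 = 764.
277 ∤ 764, so 277 is unramified.
(191/277) = 191^138 mod 277 = 1, giving Legendre symbol 1.
Legendre symbol 1 ⇒ 277 is split.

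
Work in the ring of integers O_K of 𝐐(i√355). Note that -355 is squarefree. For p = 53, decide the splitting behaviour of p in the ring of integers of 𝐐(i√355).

split

d = -355 ≡ 1 (mod 4), so O_K = ℤ[(1+√-355)/2] and disc(K) = d = -355.
53 ∤ -355, so 53 is unramified.
Compute (-355/53) via Euler: 16^((53-1)/2) mod 53 = 1, so (-355/53) = 1.
Legendre symbol 1 ⇒ 53 is split.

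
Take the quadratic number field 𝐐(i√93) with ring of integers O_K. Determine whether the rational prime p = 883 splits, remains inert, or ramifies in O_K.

split — (883) = 𝔭₁𝔭₂ with 𝔭₁ ≠ 𝔭₂

d = -93 ≡ 3 (mod 4), so O_K = ℤ[√-93] and disc(K) = 4d = -372.
Since gcd(883, -372) = 1 the prime 883 does not ramify.
Compute (-93/883) via Euler: 790^((883-1)/2) mod 883 = 1, so (-93/883) = 1.
(-93/883) = 1, so 883 splits.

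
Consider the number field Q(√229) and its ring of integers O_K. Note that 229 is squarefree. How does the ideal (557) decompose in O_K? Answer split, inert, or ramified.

Since 229 ≡ 1 mod 4, the ring of integers is ℤ[(1+√229)/2] with discriminant 229.
disc(K) = 229 is not divisible by 557; 557 is unramified.
(229/557) = 229^278 mod 557 = 1, giving Legendre symbol 1.
Legendre symbol 1 ⇒ 557 is split.

557 splits in O_K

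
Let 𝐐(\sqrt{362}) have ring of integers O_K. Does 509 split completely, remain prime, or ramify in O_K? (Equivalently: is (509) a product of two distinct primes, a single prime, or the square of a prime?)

Since 362 ≢ 1 mod 4, the ring of integers is ℤ[√362] with discriminant 4·362 = 1448.
Since gcd(509, 1448) = 1 the prime 509 does not ramify.
(362/509) = 362^254 mod 509 = 508, giving Legendre symbol -1.
Legendre symbol -1 ⇒ 509 is inert.

509 remains inert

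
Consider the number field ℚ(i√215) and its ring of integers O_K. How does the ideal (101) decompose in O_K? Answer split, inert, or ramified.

split

-215 mod 4 = 1, hence disc K = -215 and O_K = ℤ[(1+√-215)/2].
Since gcd(101, -215) = 1 the prime 101 does not ramify.
Euler's criterion: (-215)^50 mod 101 = 1. Thus (-215|101) = 1.
Legendre symbol 1 ⇒ 101 is split.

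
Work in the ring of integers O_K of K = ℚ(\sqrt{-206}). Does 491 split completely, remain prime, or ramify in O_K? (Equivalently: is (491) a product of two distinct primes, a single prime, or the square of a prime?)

inert — (491) stays prime in O_K

d = -206 ≡ 2 (mod 4), so O_K = ℤ[√-206] and disc(K) = 4d = -824.
491 ∤ -824, so 491 is unramified.
Legendre symbol by Euler's criterion: (-206/491) ≡ (-206)^245 ≡ 490 (mod 491), i.e. (-206/491) = -1.
d is a non-residue mod p, hence 491 remains inert in O_K.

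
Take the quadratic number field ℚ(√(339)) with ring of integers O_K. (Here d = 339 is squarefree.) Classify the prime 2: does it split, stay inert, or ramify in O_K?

ramified — (2) = 𝔭²

d = 339 ≡ 3 (mod 4), so O_K = ℤ[√339] and disc(K) = 4d = 1356.
Ramification test: 2 | 1356. The prime 2 ramifies in K.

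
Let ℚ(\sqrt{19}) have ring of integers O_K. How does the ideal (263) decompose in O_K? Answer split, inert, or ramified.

remains prime (inert)

19 mod 4 = 3, hence disc K = 4·19 = 76 and O_K = ℤ[√19].
Since gcd(263, 76) = 1 the prime 263 does not ramify.
(19/263) = 19^131 mod 263 = 262, giving Legendre symbol -1.
Legendre symbol -1 ⇒ 263 is inert.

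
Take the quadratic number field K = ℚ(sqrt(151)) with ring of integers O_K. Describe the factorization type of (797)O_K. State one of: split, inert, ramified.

p splits

d = 151 ≡ 3 (mod 4), so O_K = ℤ[√151] and disc(K) = 4d = 604.
Since gcd(797, 604) = 1 the prime 797 does not ramify.
(151/797) = 151^398 mod 797 = 1, giving Legendre symbol 1.
d is a quadratic residue mod p, hence 797 splits in O_K.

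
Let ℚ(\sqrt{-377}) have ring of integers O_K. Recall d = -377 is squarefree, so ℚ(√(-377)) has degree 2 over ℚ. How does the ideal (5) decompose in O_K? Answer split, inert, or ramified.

remains prime (inert)

-377 mod 4 = 3, hence disc K = 4·(-377) = -1508 and O_K = ℤ[√-377].
Since gcd(5, -1508) = 1 the prime 5 does not ramify.
Compute (-377/5) via Euler: 3^((5-1)/2) mod 5 = 4, so (-377/5) = -1.
Legendre symbol -1 ⇒ 5 is inert.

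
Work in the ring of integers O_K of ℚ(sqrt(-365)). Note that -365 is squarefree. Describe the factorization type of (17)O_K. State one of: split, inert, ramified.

p splits

d = -365 ≡ 3 (mod 4), so O_K = ℤ[√-365] and disc(K) = 4d = -1460.
Since gcd(17, -1460) = 1 the prime 17 does not ramify.
Euler's criterion: (-365)^8 mod 17 = 1. Thus (-365|17) = 1.
Legendre symbol 1 ⇒ 17 is split.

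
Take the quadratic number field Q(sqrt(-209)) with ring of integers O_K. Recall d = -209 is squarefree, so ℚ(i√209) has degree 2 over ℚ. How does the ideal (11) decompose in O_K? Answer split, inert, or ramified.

Since -209 ≢ 1 mod 4, the ring of integers is ℤ[√-209] with discriminant 4·(-209) = -836.
disc(K) = -836 = 11·(-76), so p = 11 is ramified.

ramified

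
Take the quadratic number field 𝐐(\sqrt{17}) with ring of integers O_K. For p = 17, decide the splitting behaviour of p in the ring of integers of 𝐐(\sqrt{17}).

Since 17 ≡ 1 mod 4, the ring of integers is ℤ[(1+√17)/2] with discriminant 17.
Ramification test: 17 | 17. The prime 17 ramifies in K.

17 is ramified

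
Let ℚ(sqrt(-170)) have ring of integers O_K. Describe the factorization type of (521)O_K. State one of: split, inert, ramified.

Since -170 ≢ 1 mod 4, the ring of integers is ℤ[√-170] with discriminant 4·(-170) = -680.
521 ∤ -680, so 521 is unramified.
(-170/521) = 351^260 mod 521 = 520, giving Legendre symbol -1.
Legendre symbol -1 ⇒ 521 is inert.

inert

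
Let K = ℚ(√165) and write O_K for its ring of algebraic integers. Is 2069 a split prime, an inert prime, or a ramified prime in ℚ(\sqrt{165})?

d = 165 ≡ 1 (mod 4), so O_K = ℤ[(1+√165)/2] and disc(K) = d = 165.
disc(K) = 165 is not divisible by 2069; 2069 is unramified.
Euler's criterion: 165^1034 mod 2069 = 2068. Thus (165|2069) = -1.
(165/2069) = -1, so 2069 is inert.

inert — (2069) stays prime in O_K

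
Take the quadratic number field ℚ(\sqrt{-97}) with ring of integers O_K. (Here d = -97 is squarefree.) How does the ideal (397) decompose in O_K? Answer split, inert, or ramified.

Since -97 ≢ 1 mod 4, the ring of integers is ℤ[√-97] with discriminant 4·(-97) = -388.
397 ∤ -388, so 397 is unramified.
Euler's criterion: (-97)^198 mod 397 = 1. Thus (-97|397) = 1.
d is a quadratic residue mod p, hence 397 splits in O_K.

397 splits in O_K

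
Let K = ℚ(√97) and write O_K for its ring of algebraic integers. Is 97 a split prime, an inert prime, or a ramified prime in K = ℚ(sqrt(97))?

ramified — (97) = 𝔭²

97 mod 4 = 1, hence disc K = 97 and O_K = ℤ[(1+√97)/2].
disc(K) = 97 = 97·1, so p = 97 is ramified.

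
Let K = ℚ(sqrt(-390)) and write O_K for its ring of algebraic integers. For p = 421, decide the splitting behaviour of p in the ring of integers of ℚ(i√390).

split

d = -390 ≡ 2 (mod 4), so O_K = ℤ[√-390] and disc(K) = 4d = -1560.
disc(K) = -1560 is not divisible by 421; 421 is unramified.
(-390/421) = 31^210 mod 421 = 1, giving Legendre symbol 1.
(-390/421) = 1, so 421 splits.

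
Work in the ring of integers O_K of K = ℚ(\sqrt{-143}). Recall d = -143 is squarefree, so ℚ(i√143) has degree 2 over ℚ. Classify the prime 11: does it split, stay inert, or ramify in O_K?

d = -143 ≡ 1 (mod 4), so O_K = ℤ[(1+√-143)/2] and disc(K) = d = -143.
Ramification test: 11 | -143. The prime 11 ramifies in K.

ramified — (11) = 𝔭²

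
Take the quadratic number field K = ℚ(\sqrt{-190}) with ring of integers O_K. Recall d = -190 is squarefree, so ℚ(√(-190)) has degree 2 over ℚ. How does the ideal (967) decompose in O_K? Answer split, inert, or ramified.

Since -190 ≢ 1 mod 4, the ring of integers is ℤ[√-190] with discriminant 4·(-190) = -760.
disc(K) = -760 is not divisible by 967; 967 is unramified.
Compute (-190/967) via Euler: 777^((967-1)/2) mod 967 = 966, so (-190/967) = -1.
Legendre symbol -1 ⇒ 967 is inert.

inert — (967) stays prime in O_K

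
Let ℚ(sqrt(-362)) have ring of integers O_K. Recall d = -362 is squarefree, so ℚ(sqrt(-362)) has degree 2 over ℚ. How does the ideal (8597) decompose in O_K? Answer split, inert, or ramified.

split — (8597) = 𝔭₁𝔭₂ with 𝔭₁ ≠ 𝔭₂

-362 mod 4 = 2, hence disc K = 4·(-362) = -1448 and O_K = ℤ[√-362].
8597 ∤ -1448, so 8597 is unramified.
Euler's criterion: (-362)^4298 mod 8597 = 1. Thus (-362|8597) = 1.
(-362/8597) = 1, so 8597 splits.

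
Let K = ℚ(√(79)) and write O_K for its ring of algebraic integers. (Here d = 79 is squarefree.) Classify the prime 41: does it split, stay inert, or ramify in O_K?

Since 79 ≢ 1 mod 4, the ring of integers is ℤ[√79] with discriminant 4·79 = 316.
Since gcd(41, 316) = 1 the prime 41 does not ramify.
Compute (79/41) via Euler: 38^((41-1)/2) mod 41 = 40, so (79/41) = -1.
Legendre symbol -1 ⇒ 41 is inert.

inert — (41) stays prime in O_K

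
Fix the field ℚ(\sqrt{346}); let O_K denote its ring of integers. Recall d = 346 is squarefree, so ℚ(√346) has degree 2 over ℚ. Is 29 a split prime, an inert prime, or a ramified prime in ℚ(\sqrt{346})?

Since 346 ≢ 1 mod 4, the ring of integers is ℤ[√346] with discriminant 4·346 = 1384.
29 ∤ 1384, so 29 is unramified.
Legendre symbol by Euler's criterion: (346/29) ≡ 346^14 ≡ 28 (mod 29), i.e. (346/29) = -1.
d is a non-residue mod p, hence 29 remains inert in O_K.

inert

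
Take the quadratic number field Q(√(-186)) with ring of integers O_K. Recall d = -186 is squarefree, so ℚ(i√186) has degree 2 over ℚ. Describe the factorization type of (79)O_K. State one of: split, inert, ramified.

p splits

Since -186 ≢ 1 mod 4, the ring of integers is ℤ[√-186] with discriminant 4·(-186) = -744.
Since gcd(79, -744) = 1 the prime 79 does not ramify.
(-186/79) = 51^39 mod 79 = 1, giving Legendre symbol 1.
Legendre symbol 1 ⇒ 79 is split.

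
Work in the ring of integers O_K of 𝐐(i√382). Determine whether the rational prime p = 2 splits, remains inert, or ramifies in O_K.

Since -382 ≢ 1 mod 4, the ring of integers is ℤ[√-382] with discriminant 4·(-382) = -1528.
Ramification test: 2 | -1528. The prime 2 ramifies in K.

ramified — (2) = 𝔭²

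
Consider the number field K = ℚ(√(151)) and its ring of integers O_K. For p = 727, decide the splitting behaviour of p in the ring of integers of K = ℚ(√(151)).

inert — (727) stays prime in O_K

151 mod 4 = 3, hence disc K = 4·151 = 604 and O_K = ℤ[√151].
Since gcd(727, 604) = 1 the prime 727 does not ramify.
Legendre symbol by Euler's criterion: (151/727) ≡ 151^363 ≡ 726 (mod 727), i.e. (151/727) = -1.
(151/727) = -1, so 727 is inert.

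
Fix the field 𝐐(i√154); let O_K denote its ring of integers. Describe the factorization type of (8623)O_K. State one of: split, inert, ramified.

d = -154 ≡ 2 (mod 4), so O_K = ℤ[√-154] and disc(K) = 4d = -616.
Since gcd(8623, -616) = 1 the prime 8623 does not ramify.
Euler's criterion: (-154)^4311 mod 8623 = 8622. Thus (-154|8623) = -1.
(-154/8623) = -1, so 8623 is inert.

8623 remains inert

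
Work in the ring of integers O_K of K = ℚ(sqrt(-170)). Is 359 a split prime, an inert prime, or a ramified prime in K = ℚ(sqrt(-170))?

inert

Since -170 ≢ 1 mod 4, the ring of integers is ℤ[√-170] with discriminant 4·(-170) = -680.
359 ∤ -680, so 359 is unramified.
Legendre symbol by Euler's criterion: (-170/359) ≡ (-170)^179 ≡ 358 (mod 359), i.e. (-170/359) = -1.
d is a non-residue mod p, hence 359 remains inert in O_K.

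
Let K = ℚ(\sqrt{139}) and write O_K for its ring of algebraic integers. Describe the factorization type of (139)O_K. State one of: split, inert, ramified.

d = 139 ≡ 3 (mod 4), so O_K = ℤ[√139] and disc(K) = 4d = 556.
139 divides disc(K) = 556, so 139 ramifies.

ramified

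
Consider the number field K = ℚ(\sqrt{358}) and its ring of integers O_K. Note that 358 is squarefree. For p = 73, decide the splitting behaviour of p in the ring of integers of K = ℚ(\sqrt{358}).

358 mod 4 = 2, hence disc K = 4·358 = 1432 and O_K = ℤ[√358].
disc(K) = 1432 is not divisible by 73; 73 is unramified.
Compute (358/73) via Euler: 66^((73-1)/2) mod 73 = 72, so (358/73) = -1.
Legendre symbol -1 ⇒ 73 is inert.

73 remains inert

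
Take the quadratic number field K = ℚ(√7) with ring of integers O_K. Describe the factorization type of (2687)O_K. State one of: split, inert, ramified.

p splits

Since 7 ≢ 1 mod 4, the ring of integers is ℤ[√7] with discriminant 4·7 = 28.
Since gcd(2687, 28) = 1 the prime 2687 does not ramify.
Legendre symbol by Euler's criterion: (7/2687) ≡ 7^1343 ≡ 1 (mod 2687), i.e. (7/2687) = 1.
d is a quadratic residue mod p, hence 2687 splits in O_K.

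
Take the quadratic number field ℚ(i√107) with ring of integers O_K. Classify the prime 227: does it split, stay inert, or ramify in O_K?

Since -107 ≡ 1 mod 4, the ring of integers is ℤ[(1+√-107)/2] with discriminant -107.
227 ∤ -107, so 227 is unramified.
Compute (-107/227) via Euler: 120^((227-1)/2) mod 227 = 1, so (-107/227) = 1.
Legendre symbol 1 ⇒ 227 is split.

splits completely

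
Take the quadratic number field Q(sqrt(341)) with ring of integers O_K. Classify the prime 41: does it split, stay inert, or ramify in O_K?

d = 341 ≡ 1 (mod 4), so O_K = ℤ[(1+√341)/2] and disc(K) = d = 341.
disc(K) = 341 is not divisible by 41; 41 is unramified.
Legendre symbol by Euler's criterion: (341/41) ≡ 341^20 ≡ 40 (mod 41), i.e. (341/41) = -1.
d is a non-residue mod p, hence 41 remains inert in O_K.

remains prime (inert)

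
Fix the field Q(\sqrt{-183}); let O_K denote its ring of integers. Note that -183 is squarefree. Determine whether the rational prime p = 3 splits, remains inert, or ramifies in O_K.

-183 mod 4 = 1, hence disc K = -183 and O_K = ℤ[(1+√-183)/2].
disc(K) = -183 = 3·(-61), so p = 3 is ramified.

p ramifies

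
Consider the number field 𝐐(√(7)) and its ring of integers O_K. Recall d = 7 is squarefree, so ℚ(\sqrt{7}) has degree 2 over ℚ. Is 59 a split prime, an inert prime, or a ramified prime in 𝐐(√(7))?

Since 7 ≢ 1 mod 4, the ring of integers is ℤ[√7] with discriminant 4·7 = 28.
disc(K) = 28 is not divisible by 59; 59 is unramified.
Legendre symbol by Euler's criterion: (7/59) ≡ 7^29 ≡ 1 (mod 59), i.e. (7/59) = 1.
(7/59) = 1, so 59 splits.

split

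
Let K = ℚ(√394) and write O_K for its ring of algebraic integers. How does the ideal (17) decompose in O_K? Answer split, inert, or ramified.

17 remains inert

d = 394 ≡ 2 (mod 4), so O_K = ℤ[√394] and disc(K) = 4d = 1576.
disc(K) = 1576 is not divisible by 17; 17 is unramified.
Legendre symbol by Euler's criterion: (394/17) ≡ 394^8 ≡ 16 (mod 17), i.e. (394/17) = -1.
(394/17) = -1, so 17 is inert.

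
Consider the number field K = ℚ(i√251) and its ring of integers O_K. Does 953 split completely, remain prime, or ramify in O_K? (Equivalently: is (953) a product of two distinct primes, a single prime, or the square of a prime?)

Since -251 ≡ 1 mod 4, the ring of integers is ℤ[(1+√-251)/2] with discriminant -251.
Since gcd(953, -251) = 1 the prime 953 does not ramify.
(-251/953) = 702^476 mod 953 = 952, giving Legendre symbol -1.
(-251/953) = -1, so 953 is inert.

remains prime (inert)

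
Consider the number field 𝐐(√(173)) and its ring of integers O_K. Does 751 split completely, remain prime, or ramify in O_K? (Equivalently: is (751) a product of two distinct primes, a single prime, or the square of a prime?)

remains prime (inert)

173 mod 4 = 1, hence disc K = 173 and O_K = ℤ[(1+√173)/2].
disc(K) = 173 is not divisible by 751; 751 is unramified.
(173/751) = 173^375 mod 751 = 750, giving Legendre symbol -1.
d is a non-residue mod p, hence 751 remains inert in O_K.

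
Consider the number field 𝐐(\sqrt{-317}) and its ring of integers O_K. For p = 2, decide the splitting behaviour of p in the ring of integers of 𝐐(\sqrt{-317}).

ramified

Since -317 ≢ 1 mod 4, the ring of integers is ℤ[√-317] with discriminant 4·(-317) = -1268.
2 divides disc(K) = -1268, so 2 ramifies.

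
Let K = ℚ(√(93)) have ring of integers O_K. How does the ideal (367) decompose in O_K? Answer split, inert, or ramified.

Since 93 ≡ 1 mod 4, the ring of integers is ℤ[(1+√93)/2] with discriminant 93.
disc(K) = 93 is not divisible by 367; 367 is unramified.
Legendre symbol by Euler's criterion: (93/367) ≡ 93^183 ≡ 366 (mod 367), i.e. (93/367) = -1.
Legendre symbol -1 ⇒ 367 is inert.

remains prime (inert)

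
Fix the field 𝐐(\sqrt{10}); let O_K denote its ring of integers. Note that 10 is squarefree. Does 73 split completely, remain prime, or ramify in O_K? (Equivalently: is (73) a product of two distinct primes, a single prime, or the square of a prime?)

remains prime (inert)

d = 10 ≡ 2 (mod 4), so O_K = ℤ[√10] and disc(K) = 4d = 40.
disc(K) = 40 is not divisible by 73; 73 is unramified.
Legendre symbol by Euler's criterion: (10/73) ≡ 10^36 ≡ 72 (mod 73), i.e. (10/73) = -1.
Legendre symbol -1 ⇒ 73 is inert.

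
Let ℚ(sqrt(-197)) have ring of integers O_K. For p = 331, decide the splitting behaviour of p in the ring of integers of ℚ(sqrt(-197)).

d = -197 ≡ 3 (mod 4), so O_K = ℤ[√-197] and disc(K) = 4d = -788.
Since gcd(331, -788) = 1 the prime 331 does not ramify.
Legendre symbol by Euler's criterion: (-197/331) ≡ (-197)^165 ≡ 330 (mod 331), i.e. (-197/331) = -1.
(-197/331) = -1, so 331 is inert.

331 remains inert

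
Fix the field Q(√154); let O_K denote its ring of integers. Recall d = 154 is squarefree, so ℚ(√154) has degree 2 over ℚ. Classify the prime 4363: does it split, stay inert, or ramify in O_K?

4363 splits in O_K

Since 154 ≢ 1 mod 4, the ring of integers is ℤ[√154] with discriminant 4·154 = 616.
Since gcd(4363, 616) = 1 the prime 4363 does not ramify.
Euler's criterion: 154^2181 mod 4363 = 1. Thus (154|4363) = 1.
d is a quadratic residue mod p, hence 4363 splits in O_K.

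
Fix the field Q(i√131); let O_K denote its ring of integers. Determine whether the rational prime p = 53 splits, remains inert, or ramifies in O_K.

split

Since -131 ≡ 1 mod 4, the ring of integers is ℤ[(1+√-131)/2] with discriminant -131.
Since gcd(53, -131) = 1 the prime 53 does not ramify.
Legendre symbol by Euler's criterion: (-131/53) ≡ (-131)^26 ≡ 1 (mod 53), i.e. (-131/53) = 1.
d is a quadratic residue mod p, hence 53 splits in O_K.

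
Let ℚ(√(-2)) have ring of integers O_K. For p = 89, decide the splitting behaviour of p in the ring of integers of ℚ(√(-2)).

p splits

d = -2 ≡ 2 (mod 4), so O_K = ℤ[√-2] and disc(K) = 4d = -8.
89 ∤ -8, so 89 is unramified.
Compute (-2/89) via Euler: 87^((89-1)/2) mod 89 = 1, so (-2/89) = 1.
(-2/89) = 1, so 89 splits.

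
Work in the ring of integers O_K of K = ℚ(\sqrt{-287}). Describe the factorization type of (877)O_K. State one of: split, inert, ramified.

split — (877) = 𝔭₁𝔭₂ with 𝔭₁ ≠ 𝔭₂

d = -287 ≡ 1 (mod 4), so O_K = ℤ[(1+√-287)/2] and disc(K) = d = -287.
disc(K) = -287 is not divisible by 877; 877 is unramified.
(-287/877) = 590^438 mod 877 = 1, giving Legendre symbol 1.
(-287/877) = 1, so 877 splits.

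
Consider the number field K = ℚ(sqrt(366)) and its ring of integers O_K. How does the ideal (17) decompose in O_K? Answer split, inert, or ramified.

p splits

d = 366 ≡ 2 (mod 4), so O_K = ℤ[√366] and disc(K) = 4d = 1464.
17 ∤ 1464, so 17 is unramified.
Euler's criterion: 366^8 mod 17 = 1. Thus (366|17) = 1.
d is a quadratic residue mod p, hence 17 splits in O_K.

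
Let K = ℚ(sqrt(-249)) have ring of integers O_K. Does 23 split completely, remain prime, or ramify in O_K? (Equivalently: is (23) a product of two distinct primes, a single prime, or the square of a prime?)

split — (23) = 𝔭₁𝔭₂ with 𝔭₁ ≠ 𝔭₂

Since -249 ≢ 1 mod 4, the ring of integers is ℤ[√-249] with discriminant 4·(-249) = -996.
Since gcd(23, -996) = 1 the prime 23 does not ramify.
Euler's criterion: (-249)^11 mod 23 = 1. Thus (-249|23) = 1.
d is a quadratic residue mod p, hence 23 splits in O_K.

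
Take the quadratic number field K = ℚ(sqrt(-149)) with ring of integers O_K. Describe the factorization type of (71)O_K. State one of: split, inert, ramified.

split

d = -149 ≡ 3 (mod 4), so O_K = ℤ[√-149] and disc(K) = 4d = -596.
disc(K) = -596 is not divisible by 71; 71 is unramified.
Legendre symbol by Euler's criterion: (-149/71) ≡ (-149)^35 ≡ 1 (mod 71), i.e. (-149/71) = 1.
(-149/71) = 1, so 71 splits.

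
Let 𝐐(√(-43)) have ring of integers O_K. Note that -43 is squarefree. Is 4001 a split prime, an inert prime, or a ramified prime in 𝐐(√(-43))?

4001 remains inert

Since -43 ≡ 1 mod 4, the ring of integers is ℤ[(1+√-43)/2] with discriminant -43.
disc(K) = -43 is not divisible by 4001; 4001 is unramified.
Euler's criterion: (-43)^2000 mod 4001 = 4000. Thus (-43|4001) = -1.
d is a non-residue mod p, hence 4001 remains inert in O_K.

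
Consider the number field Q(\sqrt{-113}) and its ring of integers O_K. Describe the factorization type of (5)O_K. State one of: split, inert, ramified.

inert — (5) stays prime in O_K

-113 mod 4 = 3, hence disc K = 4·(-113) = -452 and O_K = ℤ[√-113].
5 ∤ -452, so 5 is unramified.
Euler's criterion: (-113)^2 mod 5 = 4. Thus (-113|5) = -1.
(-113/5) = -1, so 5 is inert.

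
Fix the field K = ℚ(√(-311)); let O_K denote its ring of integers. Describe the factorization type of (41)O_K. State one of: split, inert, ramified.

remains prime (inert)

-311 mod 4 = 1, hence disc K = -311 and O_K = ℤ[(1+√-311)/2].
disc(K) = -311 is not divisible by 41; 41 is unramified.
Euler's criterion: (-311)^20 mod 41 = 40. Thus (-311|41) = -1.
(-311/41) = -1, so 41 is inert.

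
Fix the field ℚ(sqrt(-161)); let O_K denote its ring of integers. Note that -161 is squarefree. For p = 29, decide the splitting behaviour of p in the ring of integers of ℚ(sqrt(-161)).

d = -161 ≡ 3 (mod 4), so O_K = ℤ[√-161] and disc(K) = 4d = -644.
29 ∤ -644, so 29 is unramified.
Legendre symbol by Euler's criterion: (-161/29) ≡ (-161)^14 ≡ 1 (mod 29), i.e. (-161/29) = 1.
d is a quadratic residue mod p, hence 29 splits in O_K.

split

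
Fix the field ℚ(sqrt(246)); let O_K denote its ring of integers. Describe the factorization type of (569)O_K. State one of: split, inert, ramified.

246 mod 4 = 2, hence disc K = 4·246 = 984 and O_K = ℤ[√246].
disc(K) = 984 is not divisible by 569; 569 is unramified.
Compute (246/569) via Euler: 246^((569-1)/2) mod 569 = 568, so (246/569) = -1.
(246/569) = -1, so 569 is inert.

569 remains inert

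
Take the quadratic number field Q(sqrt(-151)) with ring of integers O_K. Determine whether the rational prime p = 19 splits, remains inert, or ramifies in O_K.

Since -151 ≡ 1 mod 4, the ring of integers is ℤ[(1+√-151)/2] with discriminant -151.
19 ∤ -151, so 19 is unramified.
Compute (-151/19) via Euler: 1^((19-1)/2) mod 19 = 1, so (-151/19) = 1.
d is a quadratic residue mod p, hence 19 splits in O_K.

split — (19) = 𝔭₁𝔭₂ with 𝔭₁ ≠ 𝔭₂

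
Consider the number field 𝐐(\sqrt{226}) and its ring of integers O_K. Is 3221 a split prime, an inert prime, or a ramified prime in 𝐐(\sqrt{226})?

226 mod 4 = 2, hence disc K = 4·226 = 904 and O_K = ℤ[√226].
Since gcd(3221, 904) = 1 the prime 3221 does not ramify.
Euler's criterion: 226^1610 mod 3221 = 3220. Thus (226|3221) = -1.
Legendre symbol -1 ⇒ 3221 is inert.

3221 remains inert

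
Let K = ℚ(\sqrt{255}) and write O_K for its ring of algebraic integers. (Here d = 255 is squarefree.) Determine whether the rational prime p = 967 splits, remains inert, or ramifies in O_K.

d = 255 ≡ 3 (mod 4), so O_K = ℤ[√255] and disc(K) = 4d = 1020.
967 ∤ 1020, so 967 is unramified.
Compute (255/967) via Euler: 255^((967-1)/2) mod 967 = 1, so (255/967) = 1.
d is a quadratic residue mod p, hence 967 splits in O_K.

p splits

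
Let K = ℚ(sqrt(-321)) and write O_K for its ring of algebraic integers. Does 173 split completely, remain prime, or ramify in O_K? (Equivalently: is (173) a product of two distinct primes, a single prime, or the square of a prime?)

split

Since -321 ≢ 1 mod 4, the ring of integers is ℤ[√-321] with discriminant 4·(-321) = -1284.
173 ∤ -1284, so 173 is unramified.
(-321/173) = 25^86 mod 173 = 1, giving Legendre symbol 1.
d is a quadratic residue mod p, hence 173 splits in O_K.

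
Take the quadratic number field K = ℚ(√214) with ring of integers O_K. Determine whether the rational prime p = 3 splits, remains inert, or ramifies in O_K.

d = 214 ≡ 2 (mod 4), so O_K = ℤ[√214] and disc(K) = 4d = 856.
disc(K) = 856 is not divisible by 3; 3 is unramified.
Legendre symbol by Euler's criterion: (214/3) ≡ 214^1 ≡ 1 (mod 3), i.e. (214/3) = 1.
Legendre symbol 1 ⇒ 3 is split.

p splits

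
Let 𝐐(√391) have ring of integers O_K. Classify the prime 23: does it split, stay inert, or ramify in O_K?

ramified

d = 391 ≡ 3 (mod 4), so O_K = ℤ[√391] and disc(K) = 4d = 1564.
disc(K) = 1564 = 23·68, so p = 23 is ramified.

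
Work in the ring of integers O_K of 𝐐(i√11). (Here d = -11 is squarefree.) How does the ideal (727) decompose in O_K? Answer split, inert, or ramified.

-11 mod 4 = 1, hence disc K = -11 and O_K = ℤ[(1+√-11)/2].
disc(K) = -11 is not divisible by 727; 727 is unramified.
Euler's criterion: (-11)^363 mod 727 = 1. Thus (-11|727) = 1.
Legendre symbol 1 ⇒ 727 is split.

split — (727) = 𝔭₁𝔭₂ with 𝔭₁ ≠ 𝔭₂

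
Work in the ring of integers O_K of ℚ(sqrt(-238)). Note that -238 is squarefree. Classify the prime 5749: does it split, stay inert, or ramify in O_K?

Since -238 ≢ 1 mod 4, the ring of integers is ℤ[√-238] with discriminant 4·(-238) = -952.
disc(K) = -952 is not divisible by 5749; 5749 is unramified.
Legendre symbol by Euler's criterion: (-238/5749) ≡ (-238)^2874 ≡ 1 (mod 5749), i.e. (-238/5749) = 1.
d is a quadratic residue mod p, hence 5749 splits in O_K.

split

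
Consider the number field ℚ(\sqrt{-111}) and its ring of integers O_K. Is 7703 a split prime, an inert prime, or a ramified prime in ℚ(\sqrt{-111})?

-111 mod 4 = 1, hence disc K = -111 and O_K = ℤ[(1+√-111)/2].
7703 ∤ -111, so 7703 is unramified.
(-111/7703) = 7592^3851 mod 7703 = 7702, giving Legendre symbol -1.
d is a non-residue mod p, hence 7703 remains inert in O_K.

remains prime (inert)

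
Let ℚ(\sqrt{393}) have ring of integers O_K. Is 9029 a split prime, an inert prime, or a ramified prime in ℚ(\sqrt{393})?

p is inert

Since 393 ≡ 1 mod 4, the ring of integers is ℤ[(1+√393)/2] with discriminant 393.
9029 ∤ 393, so 9029 is unramified.
Legendre symbol by Euler's criterion: (393/9029) ≡ 393^4514 ≡ 9028 (mod 9029), i.e. (393/9029) = -1.
Legendre symbol -1 ⇒ 9029 is inert.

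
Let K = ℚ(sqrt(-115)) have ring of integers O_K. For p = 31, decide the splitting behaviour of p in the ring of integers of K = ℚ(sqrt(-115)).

splits completely

-115 mod 4 = 1, hence disc K = -115 and O_K = ℤ[(1+√-115)/2].
Since gcd(31, -115) = 1 the prime 31 does not ramify.
(-115/31) = 9^15 mod 31 = 1, giving Legendre symbol 1.
(-115/31) = 1, so 31 splits.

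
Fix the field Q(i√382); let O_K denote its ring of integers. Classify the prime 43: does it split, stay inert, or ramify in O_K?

inert

d = -382 ≡ 2 (mod 4), so O_K = ℤ[√-382] and disc(K) = 4d = -1528.
disc(K) = -1528 is not divisible by 43; 43 is unramified.
Compute (-382/43) via Euler: 5^((43-1)/2) mod 43 = 42, so (-382/43) = -1.
d is a non-residue mod p, hence 43 remains inert in O_K.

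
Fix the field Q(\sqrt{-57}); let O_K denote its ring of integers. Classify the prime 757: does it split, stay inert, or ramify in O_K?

p splits

Since -57 ≢ 1 mod 4, the ring of integers is ℤ[√-57] with discriminant 4·(-57) = -228.
disc(K) = -228 is not divisible by 757; 757 is unramified.
(-57/757) = 700^378 mod 757 = 1, giving Legendre symbol 1.
Legendre symbol 1 ⇒ 757 is split.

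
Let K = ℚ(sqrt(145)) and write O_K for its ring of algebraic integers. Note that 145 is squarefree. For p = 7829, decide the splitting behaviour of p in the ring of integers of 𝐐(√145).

Since 145 ≡ 1 mod 4, the ring of integers is ℤ[(1+√145)/2] with discriminant 145.
disc(K) = 145 is not divisible by 7829; 7829 is unramified.
(145/7829) = 145^3914 mod 7829 = 1, giving Legendre symbol 1.
(145/7829) = 1, so 7829 splits.

split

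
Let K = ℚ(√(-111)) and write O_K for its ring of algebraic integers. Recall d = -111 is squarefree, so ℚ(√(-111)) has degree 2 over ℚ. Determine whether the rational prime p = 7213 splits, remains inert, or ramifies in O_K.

inert — (7213) stays prime in O_K

Since -111 ≡ 1 mod 4, the ring of integers is ℤ[(1+√-111)/2] with discriminant -111.
disc(K) = -111 is not divisible by 7213; 7213 is unramified.
Euler's criterion: (-111)^3606 mod 7213 = 7212. Thus (-111|7213) = -1.
(-111/7213) = -1, so 7213 is inert.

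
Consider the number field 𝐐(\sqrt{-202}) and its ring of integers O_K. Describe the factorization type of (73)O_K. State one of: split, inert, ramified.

-202 mod 4 = 2, hence disc K = 4·(-202) = -808 and O_K = ℤ[√-202].
Since gcd(73, -808) = 1 the prime 73 does not ramify.
(-202/73) = 17^36 mod 73 = 72, giving Legendre symbol -1.
(-202/73) = -1, so 73 is inert.

73 remains inert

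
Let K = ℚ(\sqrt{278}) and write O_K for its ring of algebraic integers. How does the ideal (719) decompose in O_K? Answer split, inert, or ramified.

p is inert

Since 278 ≢ 1 mod 4, the ring of integers is ℤ[√278] with discriminant 4·278 = 1112.
719 ∤ 1112, so 719 is unramified.
Euler's criterion: 278^359 mod 719 = 718. Thus (278|719) = -1.
Legendre symbol -1 ⇒ 719 is inert.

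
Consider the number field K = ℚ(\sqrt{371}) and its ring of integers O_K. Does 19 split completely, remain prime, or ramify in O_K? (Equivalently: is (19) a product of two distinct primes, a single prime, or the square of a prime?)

remains prime (inert)

d = 371 ≡ 3 (mod 4), so O_K = ℤ[√371] and disc(K) = 4d = 1484.
disc(K) = 1484 is not divisible by 19; 19 is unramified.
Compute (371/19) via Euler: 10^((19-1)/2) mod 19 = 18, so (371/19) = -1.
(371/19) = -1, so 19 is inert.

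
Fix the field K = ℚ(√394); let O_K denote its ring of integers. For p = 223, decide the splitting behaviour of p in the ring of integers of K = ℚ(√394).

d = 394 ≡ 2 (mod 4), so O_K = ℤ[√394] and disc(K) = 4d = 1576.
disc(K) = 1576 is not divisible by 223; 223 is unramified.
Legendre symbol by Euler's criterion: (394/223) ≡ 394^111 ≡ 1 (mod 223), i.e. (394/223) = 1.
d is a quadratic residue mod p, hence 223 splits in O_K.

split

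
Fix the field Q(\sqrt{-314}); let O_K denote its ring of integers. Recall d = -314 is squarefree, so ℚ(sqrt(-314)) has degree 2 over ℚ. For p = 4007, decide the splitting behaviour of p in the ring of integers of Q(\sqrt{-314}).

Since -314 ≢ 1 mod 4, the ring of integers is ℤ[√-314] with discriminant 4·(-314) = -1256.
4007 ∤ -1256, so 4007 is unramified.
(-314/4007) = 3693^2003 mod 4007 = 4006, giving Legendre symbol -1.
Legendre symbol -1 ⇒ 4007 is inert.

inert — (4007) stays prime in O_K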